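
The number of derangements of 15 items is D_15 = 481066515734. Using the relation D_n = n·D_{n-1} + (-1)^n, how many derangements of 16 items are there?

D_16 = 16·481066515734 + 1 = 7697064251745.

7697064251745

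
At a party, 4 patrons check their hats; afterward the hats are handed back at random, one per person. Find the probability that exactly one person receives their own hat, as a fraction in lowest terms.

Favorable outcomes: C(4,1)·!3 = 4·2 = 8.
Total outcomes: 4! = 24.
Probability = 8/24 = 1/3.

1/3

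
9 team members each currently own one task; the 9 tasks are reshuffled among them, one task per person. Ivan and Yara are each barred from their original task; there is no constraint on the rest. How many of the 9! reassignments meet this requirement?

287280

Let A_j be the event that the j-th constrained one is fixed. By inclusion-exclusion over the 2 events:
Σ_{j=0}^{2} (-1)^j C(2,j)(9-j)!
= C(2,0)·9! - C(2,1)·8! + C(2,2)·7!
= 362880 - 80640 + 5040
= 287280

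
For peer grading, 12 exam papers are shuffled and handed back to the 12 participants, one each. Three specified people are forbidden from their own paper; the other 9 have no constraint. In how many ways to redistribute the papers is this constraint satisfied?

369774720

Inclusion-exclusion on the 3 forbidden self-matches:
Σ_{j=0}^{3} (-1)^j C(3,j)(12-j)!
= C(3,0)·12! - C(3,1)·11! + C(3,2)·10! - C(3,3)·9!
= 479001600 - 119750400 + 10886400 - 362880
= 369774720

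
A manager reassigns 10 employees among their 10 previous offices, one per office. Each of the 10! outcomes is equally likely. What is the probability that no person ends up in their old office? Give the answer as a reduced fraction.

16481/44800

Favorable outcomes: !10 = 1334961.
Total outcomes: 10! = 3628800.
Probability = 1334961/3628800 = 16481/44800.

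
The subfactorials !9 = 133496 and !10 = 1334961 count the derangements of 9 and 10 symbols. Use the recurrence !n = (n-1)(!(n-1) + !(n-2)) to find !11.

14684570

!11 = (11-1)·(!10 + !9) = 10·(1334961 + 133496) = 10·1468457 = 14684570.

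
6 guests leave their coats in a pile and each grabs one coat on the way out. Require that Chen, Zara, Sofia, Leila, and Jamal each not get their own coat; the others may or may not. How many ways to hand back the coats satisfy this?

309

Inclusion-exclusion on the 5 forbidden self-matches:
Σ_{j=0}^{5} (-1)^j C(5,j)(6-j)!
= C(5,0)·6! - C(5,1)·5! + C(5,2)·4! - C(5,3)·3! + C(5,4)·2! - C(5,5)·1!
= 720 - 600 + 240 - 60 + 10 - 1
= 309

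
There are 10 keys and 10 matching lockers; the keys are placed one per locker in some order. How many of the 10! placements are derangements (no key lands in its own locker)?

Recurrence: !10 = 10·!9 + (-1)^10.
!10 = 10·133496 + 1 = 1334961

1334961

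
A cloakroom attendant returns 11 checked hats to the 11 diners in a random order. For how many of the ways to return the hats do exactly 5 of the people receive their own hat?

122430

Pick the 5 fixed positions: C(11,5) = 462 ways.
The other 6 form a derangement: !6 = 265.
Total: 462 × 265 = 122430.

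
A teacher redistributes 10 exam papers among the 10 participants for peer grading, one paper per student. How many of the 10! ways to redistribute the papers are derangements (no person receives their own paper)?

1334961

!10 is the nearest integer to 10!/e.
10! = 3628800, and 3628800/e ≈ 1334960.92, so !10 = 1334961.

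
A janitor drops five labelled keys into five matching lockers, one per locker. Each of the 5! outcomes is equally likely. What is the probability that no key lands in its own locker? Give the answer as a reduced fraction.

11/30

Favorable outcomes: !5 = 44.
Total outcomes: 5! = 120.
Probability = 44/120 = 11/30.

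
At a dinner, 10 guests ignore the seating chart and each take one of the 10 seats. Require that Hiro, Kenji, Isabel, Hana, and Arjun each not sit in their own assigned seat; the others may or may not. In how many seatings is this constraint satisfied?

Inclusion-exclusion on the 5 forbidden self-matches:
Σ_{j=0}^{5} (-1)^j C(5,j)(10-j)!
= C(5,0)·10! - C(5,1)·9! + C(5,2)·8! - C(5,3)·7! + C(5,4)·6! - C(5,5)·5!
= 3628800 - 1814400 + 403200 - 50400 + 3600 - 120
= 2170680

2170680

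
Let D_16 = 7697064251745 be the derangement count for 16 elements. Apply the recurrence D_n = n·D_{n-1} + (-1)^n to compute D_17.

D_17 = 17·7697064251745 - 1 = 130850092279664.

130850092279664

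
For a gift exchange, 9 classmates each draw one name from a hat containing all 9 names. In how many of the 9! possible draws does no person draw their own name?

133496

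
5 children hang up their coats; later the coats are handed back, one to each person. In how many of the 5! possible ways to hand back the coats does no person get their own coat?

44

The number of derangements of 5 is !5 = Σ_{k=0}^{5} (-1)^k·5!/k!
= 5! - 5!/1! + 5!/2! - 5!/3! + 5!/4! - 5!/5!
= 120 - 120 + 60 - 20 + 5 - 1
= 44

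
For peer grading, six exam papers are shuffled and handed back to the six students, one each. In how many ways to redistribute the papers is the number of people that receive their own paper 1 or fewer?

Sum C(6,i)·!(6-i) for i = 0..1:
  i=0: C(6,0)·!6 = 1·265 = 265
  i=1: C(6,1)·!5 = 6·44 = 264
Total = 529.

529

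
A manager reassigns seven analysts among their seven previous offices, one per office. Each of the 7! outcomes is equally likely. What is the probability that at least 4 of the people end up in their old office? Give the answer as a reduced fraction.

Favorable outcomes: Σ_{i≥4} C(7,i)·!(7-i) = 35·2 + 21·1 + 7·0 + 1·1 = 92.
Total outcomes: 7! = 5040.
Probability = 92/5040 = 23/1260.

23/1260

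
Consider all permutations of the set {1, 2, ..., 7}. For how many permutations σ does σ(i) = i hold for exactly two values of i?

924

Pick the 2 fixed positions: C(7,2) = 21 ways.
The other 5 form a derangement: !5 = 44.
Total: 21 × 44 = 924.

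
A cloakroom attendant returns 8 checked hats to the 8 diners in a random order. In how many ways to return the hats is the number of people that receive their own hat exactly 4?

Choose which 4 of the 8 are fixed: C(8,4) = 70.
The other 4 form a derangement: !4 = 9.
Total: 70 × 9 = 630.

630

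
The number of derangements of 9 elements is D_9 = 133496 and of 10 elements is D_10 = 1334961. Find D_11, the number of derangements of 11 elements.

14684570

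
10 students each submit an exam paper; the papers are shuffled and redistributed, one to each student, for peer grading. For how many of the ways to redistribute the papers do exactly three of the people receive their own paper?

222480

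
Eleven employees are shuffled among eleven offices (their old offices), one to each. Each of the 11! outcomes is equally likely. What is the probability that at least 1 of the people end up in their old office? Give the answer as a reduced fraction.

2523223/3991680

Favorable outcomes: Σ_{i≥1} C(11,i)·!(11-i) = 11·1334961 + 55·133496 + 165·14833 + 330·1854 + 462·265 + 462·44 + 330·9 + 165·2 + 55·1 + 11·0 + 1·1 = 25232230.
Total outcomes: 11! = 39916800.
Probability = 25232230/39916800 = 2523223/3991680.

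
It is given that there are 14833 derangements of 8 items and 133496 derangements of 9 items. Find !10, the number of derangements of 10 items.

!10 = (10-1)·(!9 + !8) = 9·(133496 + 14833) = 9·148329 = 1334961.

1334961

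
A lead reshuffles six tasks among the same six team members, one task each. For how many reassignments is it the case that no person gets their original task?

The subfactorial !6 = [6!/e] (nearest integer).
6! = 720, and 720/e ≈ 264.87, so !6 = 265.

265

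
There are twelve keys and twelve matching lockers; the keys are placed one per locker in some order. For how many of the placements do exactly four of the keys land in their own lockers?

Choose which 4 of the 12 are fixed: C(12,4) = 495.
The other 8 form a derangement: !8 = 14833.
Total: 495 × 14833 = 7342335.

7342335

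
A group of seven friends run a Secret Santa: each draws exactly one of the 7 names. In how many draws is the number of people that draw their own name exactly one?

Choose which one of the 7 is fixed: C(7,1) = 7.
The other 6 form a derangement: !6 = 265.
Total: 7 × 265 = 1855.

1855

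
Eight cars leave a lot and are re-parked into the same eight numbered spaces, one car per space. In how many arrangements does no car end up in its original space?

14833

The subfactorial !8 = [8!/e] (nearest integer).
8! = 40320, and 40320/e ≈ 14832.90, so !8 = 14833.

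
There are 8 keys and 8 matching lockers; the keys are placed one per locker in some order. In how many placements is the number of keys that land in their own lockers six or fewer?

40319

# with exactly i fixed is C(8,i)·!(8-i); sum over i=0..6:
  i=0: C(8,0)·!8 = 1·14833 = 14833
  i=1: C(8,1)·!7 = 8·1854 = 14832
  i=2: C(8,2)·!6 = 28·265 = 7420
  i=3: C(8,3)·!5 = 56·44 = 2464
  i=4: C(8,4)·!4 = 70·9 = 630
  i=5: C(8,5)·!3 = 56·2 = 112
  i=6: C(8,6)·!2 = 28·1 = 28
Total = 40319.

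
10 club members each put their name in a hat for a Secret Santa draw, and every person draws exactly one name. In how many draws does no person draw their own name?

Use !n = (n-1)(!(n-1) + !(n-2)).
!10 = 9·(133496 + 14833) = 9·148329 = 1334961

1334961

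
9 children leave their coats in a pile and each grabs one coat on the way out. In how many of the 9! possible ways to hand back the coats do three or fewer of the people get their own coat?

355997

# with exactly i fixed is C(9,i)·!(9-i); sum over i=0..3:
  i=0: C(9,0)·!9 = 1·133496 = 133496
  i=1: C(9,1)·!8 = 9·14833 = 133497
  i=2: C(9,2)·!7 = 36·1854 = 66744
  i=3: C(9,3)·!6 = 84·265 = 22260
Total = 355997.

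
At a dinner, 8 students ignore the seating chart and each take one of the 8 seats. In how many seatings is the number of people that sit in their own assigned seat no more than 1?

# with exactly i fixed is C(8,i)·!(8-i); sum over i=0..1:
  i=0: C(8,0)·!8 = 1·14833 = 14833
  i=1: C(8,1)·!7 = 8·1854 = 14832
Total = 29665.

29665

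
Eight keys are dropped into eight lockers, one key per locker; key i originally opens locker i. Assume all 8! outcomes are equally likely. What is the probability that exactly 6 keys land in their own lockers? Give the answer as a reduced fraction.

1/1440

Favorable outcomes: C(8,6)·!2 = 28·1 = 28.
Total outcomes: 8! = 40320.
Probability = 28/40320 = 1/1440.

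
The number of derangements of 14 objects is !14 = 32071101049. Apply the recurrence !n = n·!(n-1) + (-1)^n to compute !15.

!15 = 15·32071101049 - 1 = 481066515734.

481066515734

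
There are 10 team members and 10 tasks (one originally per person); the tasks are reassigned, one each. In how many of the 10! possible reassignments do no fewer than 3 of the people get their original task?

Sum C(10,i)·!(10-i) for i = 3..10:
  i=3: C(10,3)·!7 = 120·1854 = 222480
  i=4: C(10,4)·!6 = 210·265 = 55650
  i=5: C(10,5)·!5 = 252·44 = 11088
  i=6: C(10,6)·!4 = 210·9 = 1890
  i=7: C(10,7)·!3 = 120·2 = 240
  i=8: C(10,8)·!2 = 45·1 = 45
  i=9: C(10,9)·!1 = 10·0 = 0
  i=10: C(10,10)·!0 = 1·1 = 1
Total = 291394.

291394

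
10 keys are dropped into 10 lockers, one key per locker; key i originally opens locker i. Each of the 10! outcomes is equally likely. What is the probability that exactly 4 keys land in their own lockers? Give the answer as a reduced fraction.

53/3456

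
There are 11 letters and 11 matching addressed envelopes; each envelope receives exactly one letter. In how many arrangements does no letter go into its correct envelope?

14684570

!11 = 11! · Σ_{k=0}^{11} (-1)^k/k!
= 11! - 11!/1! + 11!/2! - 11!/3! + 11!/4! - 11!/5! + 11!/6! - 11!/7! + 11!/8! - 11!/9! + 11!/10! - 11!/11!
= 39916800 - 39916800 + 19958400 - 6652800 + 1663200 - 332640 + 55440 - 7920 + 990 - 110 + 11 - 1
= 14684570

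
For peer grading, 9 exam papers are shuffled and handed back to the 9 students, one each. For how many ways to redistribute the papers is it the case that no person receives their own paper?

Use !n = (n-1)(!(n-1) + !(n-2)).
!9 = 8·(14833 + 1854) = 8·16687 = 133496

133496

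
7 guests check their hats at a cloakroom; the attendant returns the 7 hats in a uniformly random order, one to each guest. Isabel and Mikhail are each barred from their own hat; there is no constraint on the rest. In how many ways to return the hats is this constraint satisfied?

3720

Let A_j be the event that the j-th constrained one is fixed. By inclusion-exclusion over the 2 events:
Σ_{j=0}^{2} (-1)^j C(2,j)(7-j)!
= C(2,0)·7! - C(2,1)·6! + C(2,2)·5!
= 5040 - 1440 + 120
= 3720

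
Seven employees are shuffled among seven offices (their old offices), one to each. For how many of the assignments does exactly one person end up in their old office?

Choose which one of the 7 is fixed: C(7,1) = 7.
The other 6 form a derangement: !6 = 265.
Total: 7 × 265 = 1855.

1855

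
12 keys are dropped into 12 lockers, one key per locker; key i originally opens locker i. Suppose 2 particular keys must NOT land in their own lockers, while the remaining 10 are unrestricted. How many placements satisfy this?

402796800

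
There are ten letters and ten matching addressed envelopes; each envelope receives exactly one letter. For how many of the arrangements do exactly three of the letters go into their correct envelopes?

222480

Choose which 3 of the 10 are fixed: C(10,3) = 120.
The other 7 form a derangement: !7 = 1854.
Total: 120 × 1854 = 222480.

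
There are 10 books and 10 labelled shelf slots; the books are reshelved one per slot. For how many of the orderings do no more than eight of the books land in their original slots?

3628799

# with exactly i fixed is C(10,i)·!(10-i); sum over i=0..8:
  i=0: C(10,0)·!10 = 1·1334961 = 1334961
  i=1: C(10,1)·!9 = 10·133496 = 1334960
  i=2: C(10,2)·!8 = 45·14833 = 667485
  i=3: C(10,3)·!7 = 120·1854 = 222480
  i=4: C(10,4)·!6 = 210·265 = 55650
  i=5: C(10,5)·!5 = 252·44 = 11088
  i=6: C(10,6)·!4 = 210·9 = 1890
  i=7: C(10,7)·!3 = 120·2 = 240
  i=8: C(10,8)·!2 = 45·1 = 45
Total = 3628799.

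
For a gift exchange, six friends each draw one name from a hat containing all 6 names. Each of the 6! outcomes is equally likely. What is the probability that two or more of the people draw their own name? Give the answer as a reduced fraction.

191/720

Favorable outcomes: Σ_{i≥2} C(6,i)·!(6-i) = 15·9 + 20·2 + 15·1 + 6·0 + 1·1 = 191.
Total outcomes: 6! = 720.
Probability = 191/720 = 191/720.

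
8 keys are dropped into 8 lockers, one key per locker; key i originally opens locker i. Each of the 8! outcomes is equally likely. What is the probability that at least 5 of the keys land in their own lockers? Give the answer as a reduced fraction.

47/13440

Favorable outcomes: Σ_{i≥5} C(8,i)·!(8-i) = 56·2 + 28·1 + 8·0 + 1·1 = 141.
Total outcomes: 8! = 40320.
Probability = 141/40320 = 47/13440.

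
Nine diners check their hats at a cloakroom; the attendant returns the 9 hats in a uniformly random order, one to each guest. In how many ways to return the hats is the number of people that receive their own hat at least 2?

95887

Sum C(9,i)·!(9-i) for i = 2..9:
  i=2: C(9,2)·!7 = 36·1854 = 66744
  i=3: C(9,3)·!6 = 84·265 = 22260
  i=4: C(9,4)·!5 = 126·44 = 5544
  i=5: C(9,5)·!4 = 126·9 = 1134
  i=6: C(9,6)·!3 = 84·2 = 168
  i=7: C(9,7)·!2 = 36·1 = 36
  i=8: C(9,8)·!1 = 9·0 = 0
  i=9: C(9,9)·!0 = 1·1 = 1
Total = 95887.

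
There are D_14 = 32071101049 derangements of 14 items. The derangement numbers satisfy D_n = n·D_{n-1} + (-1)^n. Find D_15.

481066515734

D_15 = 15·32071101049 - 1 = 481066515734.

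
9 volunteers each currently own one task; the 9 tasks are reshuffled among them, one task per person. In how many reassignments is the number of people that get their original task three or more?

29143

Sum C(9,i)·!(9-i) for i = 3..9:
  i=3: C(9,3)·!6 = 84·265 = 22260
  i=4: C(9,4)·!5 = 126·44 = 5544
  i=5: C(9,5)·!4 = 126·9 = 1134
  i=6: C(9,6)·!3 = 84·2 = 168
  i=7: C(9,7)·!2 = 36·1 = 36
  i=8: C(9,8)·!1 = 9·0 = 0
  i=9: C(9,9)·!0 = 1·1 = 1
Total = 29143.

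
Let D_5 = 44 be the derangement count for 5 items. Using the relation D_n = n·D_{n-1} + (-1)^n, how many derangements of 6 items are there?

D_6 = 6·44 + 1 = 265.

265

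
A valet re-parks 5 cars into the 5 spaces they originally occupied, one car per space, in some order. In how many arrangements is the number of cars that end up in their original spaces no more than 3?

119

# with exactly i fixed is C(5,i)·!(5-i); sum over i=0..3:
  i=0: C(5,0)·!5 = 1·44 = 44
  i=1: C(5,1)·!4 = 5·9 = 45
  i=2: C(5,2)·!3 = 10·2 = 20
  i=3: C(5,3)·!2 = 10·1 = 10
Total = 119.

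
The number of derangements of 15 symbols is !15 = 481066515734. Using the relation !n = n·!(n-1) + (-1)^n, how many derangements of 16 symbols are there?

!16 = 16·481066515734 + 1 = 7697064251745.

7697064251745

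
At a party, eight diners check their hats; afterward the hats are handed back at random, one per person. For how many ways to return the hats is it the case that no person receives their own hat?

14833

Use !n = (n-1)(!(n-1) + !(n-2)).
!8 = 7·(1854 + 265) = 7·2119 = 14833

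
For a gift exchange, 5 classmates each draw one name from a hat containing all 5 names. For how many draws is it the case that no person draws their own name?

The number of derangements of 5 is !5 = Σ_{k=0}^{5} (-1)^k·5!/k!
= 5! - 5!/1! + 5!/2! - 5!/3! + 5!/4! - 5!/5!
= 120 - 120 + 60 - 20 + 5 - 1
= 44

44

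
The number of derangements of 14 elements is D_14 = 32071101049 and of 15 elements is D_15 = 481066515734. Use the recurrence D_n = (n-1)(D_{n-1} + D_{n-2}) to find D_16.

7697064251745

D_16 = (16-1)·(D_15 + D_14) = 15·(481066515734 + 32071101049) = 15·513137616783 = 7697064251745.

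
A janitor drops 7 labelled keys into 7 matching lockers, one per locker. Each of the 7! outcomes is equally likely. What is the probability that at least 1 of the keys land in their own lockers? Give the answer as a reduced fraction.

177/280

Favorable outcomes: Σ_{i≥1} C(7,i)·!(7-i) = 7·265 + 21·44 + 35·9 + 35·2 + 21·1 + 7·0 + 1·1 = 3186.
Total outcomes: 7! = 5040.
Probability = 3186/5040 = 177/280.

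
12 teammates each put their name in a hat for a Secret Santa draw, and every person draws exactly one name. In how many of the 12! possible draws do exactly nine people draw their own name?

440

Choose which 9 of the 12 are fixed: C(12,9) = 220.
The remaining 3 must be deranged: !3 = 2.
Total: 220 × 2 = 440.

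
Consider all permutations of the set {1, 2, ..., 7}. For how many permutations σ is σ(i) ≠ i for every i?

1854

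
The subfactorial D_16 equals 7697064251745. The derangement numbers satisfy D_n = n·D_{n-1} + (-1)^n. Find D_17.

130850092279664

D_17 = 17·7697064251745 - 1 = 130850092279664.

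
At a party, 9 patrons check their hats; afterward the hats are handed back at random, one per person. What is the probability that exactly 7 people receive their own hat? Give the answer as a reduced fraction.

1/10080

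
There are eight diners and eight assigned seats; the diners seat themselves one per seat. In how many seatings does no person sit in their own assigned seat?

The subfactorial !8 = [8!/e] (nearest integer).
8! = 40320, and 40320/e ≈ 14832.90, so !8 = 14833.

14833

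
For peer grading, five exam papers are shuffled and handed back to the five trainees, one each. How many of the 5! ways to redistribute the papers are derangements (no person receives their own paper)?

44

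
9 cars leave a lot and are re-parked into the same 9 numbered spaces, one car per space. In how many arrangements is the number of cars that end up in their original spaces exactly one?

Choose which one of the 9 is fixed: C(9,1) = 9.
The other 8 form a derangement: !8 = 14833.
Total: 9 × 14833 = 133497.

133497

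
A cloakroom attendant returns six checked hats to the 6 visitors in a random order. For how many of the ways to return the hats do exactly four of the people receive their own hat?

Choose which 4 of the 6 are fixed: C(6,4) = 15.
The remaining 2 must be deranged: !2 = 1.
Total: 15 × 1 = 15.

15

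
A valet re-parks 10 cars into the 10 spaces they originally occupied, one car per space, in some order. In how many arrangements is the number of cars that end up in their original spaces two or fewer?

# with exactly i fixed is C(10,i)·!(10-i); sum over i=0..2:
  i=0: C(10,0)·!10 = 1·1334961 = 1334961
  i=1: C(10,1)·!9 = 10·133496 = 1334960
  i=2: C(10,2)·!8 = 45·14833 = 667485
Total = 3337406.

3337406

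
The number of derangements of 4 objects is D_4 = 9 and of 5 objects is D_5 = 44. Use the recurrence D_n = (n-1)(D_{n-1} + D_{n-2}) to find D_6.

265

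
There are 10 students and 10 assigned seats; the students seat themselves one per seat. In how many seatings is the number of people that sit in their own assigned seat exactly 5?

11088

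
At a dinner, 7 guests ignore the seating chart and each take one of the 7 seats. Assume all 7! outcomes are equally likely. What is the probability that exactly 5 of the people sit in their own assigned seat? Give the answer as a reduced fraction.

Favorable outcomes: C(7,5)·!2 = 21·1 = 21.
Total outcomes: 7! = 5040.
Probability = 21/5040 = 1/240.

1/240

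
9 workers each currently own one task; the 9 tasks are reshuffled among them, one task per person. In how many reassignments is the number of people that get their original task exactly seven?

Choose which 7 of the 9 are fixed: C(9,7) = 36.
The other 2 form a derangement: !2 = 1.
Total: 36 × 1 = 36.

36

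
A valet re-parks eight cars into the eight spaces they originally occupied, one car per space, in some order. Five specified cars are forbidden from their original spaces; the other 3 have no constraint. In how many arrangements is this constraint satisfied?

21234

Let A_j be the event that the j-th constrained one is fixed. By inclusion-exclusion over the 5 events:
Σ_{j=0}^{5} (-1)^j C(5,j)(8-j)!
= C(5,0)·8! - C(5,1)·7! + C(5,2)·6! - C(5,3)·5! + C(5,4)·4! - C(5,5)·3!
= 40320 - 25200 + 7200 - 1200 + 120 - 6
= 21234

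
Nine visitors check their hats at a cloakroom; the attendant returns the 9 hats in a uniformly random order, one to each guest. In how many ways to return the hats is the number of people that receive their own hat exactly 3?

22260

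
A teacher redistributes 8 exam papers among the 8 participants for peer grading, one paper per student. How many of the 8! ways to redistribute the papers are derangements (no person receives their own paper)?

The subfactorial !8 = [8!/e] (nearest integer).
8! = 40320, and 40320/e ≈ 14832.90, so !8 = 14833.

14833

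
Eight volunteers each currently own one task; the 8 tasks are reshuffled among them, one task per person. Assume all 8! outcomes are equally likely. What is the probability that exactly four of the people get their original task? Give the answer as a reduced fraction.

Favorable outcomes: C(8,4)·!4 = 70·9 = 630.
Total outcomes: 8! = 40320.
Probability = 630/40320 = 1/64.

1/64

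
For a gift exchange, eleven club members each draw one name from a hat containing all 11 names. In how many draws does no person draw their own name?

!11 is the nearest integer to 11!/e.
11! = 39916800, and 39916800/e ≈ 14684570.08, so !11 = 14684570.

14684570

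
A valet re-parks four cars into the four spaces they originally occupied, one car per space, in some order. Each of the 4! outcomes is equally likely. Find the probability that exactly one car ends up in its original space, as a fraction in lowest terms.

1/3

Favorable outcomes: C(4,1)·!3 = 4·2 = 8.
Total outcomes: 4! = 24.
Probability = 8/24 = 1/3.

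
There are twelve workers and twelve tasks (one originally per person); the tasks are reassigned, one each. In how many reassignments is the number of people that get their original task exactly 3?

Pick the 3 fixed positions: C(12,3) = 220 ways.
The remaining 9 must be deranged: !9 = 133496.
Total: 220 × 133496 = 29369120.

29369120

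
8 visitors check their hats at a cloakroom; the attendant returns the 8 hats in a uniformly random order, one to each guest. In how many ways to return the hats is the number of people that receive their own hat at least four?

771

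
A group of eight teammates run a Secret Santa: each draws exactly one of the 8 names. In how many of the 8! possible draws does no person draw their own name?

14833

By inclusion-exclusion, !8 = Σ (-1)^k · 8!/k! for k=0..8
= 8! - 8!/1! + 8!/2! - 8!/3! + 8!/4! - 8!/5! + 8!/6! - 8!/7! + 8!/8!
= 40320 - 40320 + 20160 - 6720 + 1680 - 336 + 56 - 8 + 1
= 14833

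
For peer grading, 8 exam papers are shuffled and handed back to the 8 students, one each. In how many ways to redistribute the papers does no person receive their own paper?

Recurrence: !8 = 8·!7 + (-1)^8.
!8 = 8·1854 + 1 = 14833

14833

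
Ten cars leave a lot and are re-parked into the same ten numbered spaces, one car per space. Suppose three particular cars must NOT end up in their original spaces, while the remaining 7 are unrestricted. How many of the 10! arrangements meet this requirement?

2656080

Inclusion-exclusion on the 3 forbidden self-matches:
Σ_{j=0}^{3} (-1)^j C(3,j)(10-j)!
= C(3,0)·10! - C(3,1)·9! + C(3,2)·8! - C(3,3)·7!
= 3628800 - 1088640 + 120960 - 5040
= 2656080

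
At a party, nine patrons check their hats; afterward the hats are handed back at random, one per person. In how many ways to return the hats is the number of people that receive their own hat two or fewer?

# with exactly i fixed is C(9,i)·!(9-i); sum over i=0..2:
  i=0: C(9,0)·!9 = 1·133496 = 133496
  i=1: C(9,1)·!8 = 9·14833 = 133497
  i=2: C(9,2)·!7 = 36·1854 = 66744
Total = 333737.

333737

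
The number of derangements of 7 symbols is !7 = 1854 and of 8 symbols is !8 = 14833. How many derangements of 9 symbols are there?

!9 = (9-1)·(!8 + !7) = 8·(14833 + 1854) = 8·16687 = 133496.

133496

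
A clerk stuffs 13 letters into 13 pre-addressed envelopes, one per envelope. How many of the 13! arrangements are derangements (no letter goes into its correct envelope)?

By inclusion-exclusion, !13 = Σ (-1)^k · 13!/k! for k=0..13
= 13! - 13!/1! + 13!/2! - 13!/3! + 13!/4! - 13!/5! + 13!/6! - 13!/7! + 13!/8! - 13!/9! + 13!/10! - 13!/11! + 13!/12! - 13!/13!
= 6227020800 - 6227020800 + 3113510400 - 1037836800 + 259459200 - 51891840 + 8648640 - 1235520 + 154440 - 17160 + 1716 - 156 + 13 - 1
= 2290792932

2290792932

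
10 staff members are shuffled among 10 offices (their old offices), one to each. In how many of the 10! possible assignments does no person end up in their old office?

Recurrence: !10 = 10·!9 + (-1)^10.
!10 = 10·133496 + 1 = 1334961

1334961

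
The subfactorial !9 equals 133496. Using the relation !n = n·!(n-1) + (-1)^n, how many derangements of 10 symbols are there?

1334961

!10 = 10·133496 + 1 = 1334961.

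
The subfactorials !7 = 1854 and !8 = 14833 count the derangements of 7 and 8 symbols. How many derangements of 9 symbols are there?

!9 = (9-1)·(!8 + !7) = 8·(14833 + 1854) = 8·16687 = 133496.

133496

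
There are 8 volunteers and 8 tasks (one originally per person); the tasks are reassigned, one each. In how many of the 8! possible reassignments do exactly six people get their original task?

Pick the 6 fixed positions: C(8,6) = 28 ways.
The other 2 form a derangement: !2 = 1.
Total: 28 × 1 = 28.

28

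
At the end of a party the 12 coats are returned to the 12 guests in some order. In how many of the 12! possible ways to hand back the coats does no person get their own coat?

176214841

Use !n = n·!(n-1) + (-1)^n.
!12 = 12·14684570 + 1 = 176214841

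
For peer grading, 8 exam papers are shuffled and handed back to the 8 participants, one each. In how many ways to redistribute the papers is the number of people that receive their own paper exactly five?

112

Pick the 5 fixed positions: C(8,5) = 56 ways.
The remaining 3 must be deranged: !3 = 2.
Total: 56 × 2 = 112.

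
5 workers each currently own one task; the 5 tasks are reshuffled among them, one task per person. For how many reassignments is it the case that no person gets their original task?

44

The subfactorial !5 = [5!/e] (nearest integer).
5! = 120, and 120/e ≈ 44.15, so !5 = 44.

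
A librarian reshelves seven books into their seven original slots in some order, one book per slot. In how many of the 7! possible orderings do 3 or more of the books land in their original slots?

407

Sum C(7,i)·!(7-i) for i = 3..7:
  i=3: C(7,3)·!4 = 35·9 = 315
  i=4: C(7,4)·!3 = 35·2 = 70
  i=5: C(7,5)·!2 = 21·1 = 21
  i=6: C(7,6)·!1 = 7·0 = 0
  i=7: C(7,7)·!0 = 1·1 = 1
Total = 407.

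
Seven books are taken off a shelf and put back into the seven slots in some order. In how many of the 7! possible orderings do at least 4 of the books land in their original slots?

Sum C(7,i)·!(7-i) for i = 4..7:
  i=4: C(7,4)·!3 = 35·2 = 70
  i=5: C(7,5)·!2 = 21·1 = 21
  i=6: C(7,6)·!1 = 7·0 = 0
  i=7: C(7,7)·!0 = 1·1 = 1
Total = 92.

92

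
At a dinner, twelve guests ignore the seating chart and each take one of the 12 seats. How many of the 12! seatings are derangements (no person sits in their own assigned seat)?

176214841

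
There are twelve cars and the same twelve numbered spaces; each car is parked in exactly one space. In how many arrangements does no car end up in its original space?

176214841

!12 is the nearest integer to 12!/e.
12! = 479001600, and 479001600/e ≈ 176214840.93, so !12 = 176214841.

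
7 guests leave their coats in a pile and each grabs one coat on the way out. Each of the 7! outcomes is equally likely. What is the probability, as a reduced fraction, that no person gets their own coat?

Favorable outcomes: !7 = 1854.
Total outcomes: 7! = 5040.
Probability = 1854/5040 = 103/280.

103/280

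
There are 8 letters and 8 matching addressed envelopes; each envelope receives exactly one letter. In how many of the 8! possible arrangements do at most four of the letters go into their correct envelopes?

40179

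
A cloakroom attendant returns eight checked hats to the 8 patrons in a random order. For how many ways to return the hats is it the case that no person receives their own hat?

Recurrence: !8 = 8·!7 + (-1)^8.
!8 = 8·1854 + 1 = 14833

14833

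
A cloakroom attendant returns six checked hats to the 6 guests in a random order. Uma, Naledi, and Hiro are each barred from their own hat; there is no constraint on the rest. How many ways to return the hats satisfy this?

Let A_j be the event that the j-th constrained one is fixed. By inclusion-exclusion over the 3 events:
Σ_{j=0}^{3} (-1)^j C(3,j)(6-j)!
= C(3,0)·6! - C(3,1)·5! + C(3,2)·4! - C(3,3)·3!
= 720 - 360 + 72 - 6
= 426

426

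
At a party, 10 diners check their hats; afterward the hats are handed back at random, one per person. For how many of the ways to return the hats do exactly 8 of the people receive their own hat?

45

Pick the 8 fixed positions: C(10,8) = 45 ways.
The remaining 2 must be deranged: !2 = 1.
Total: 45 × 1 = 45.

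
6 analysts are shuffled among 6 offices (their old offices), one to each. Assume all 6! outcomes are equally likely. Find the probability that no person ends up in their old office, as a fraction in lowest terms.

Favorable outcomes: !6 = 265.
Total outcomes: 6! = 720.
Probability = 265/720 = 53/144.

53/144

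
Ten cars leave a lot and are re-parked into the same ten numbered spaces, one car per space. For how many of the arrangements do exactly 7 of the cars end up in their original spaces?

240

Pick the 7 fixed positions: C(10,7) = 120 ways.
The remaining 3 must be deranged: !3 = 2.
Total: 120 × 2 = 240.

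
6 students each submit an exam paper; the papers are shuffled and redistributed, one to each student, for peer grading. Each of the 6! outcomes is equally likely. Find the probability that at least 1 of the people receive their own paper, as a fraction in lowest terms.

91/144

Favorable outcomes: Σ_{i≥1} C(6,i)·!(6-i) = 6·44 + 15·9 + 20·2 + 15·1 + 6·0 + 1·1 = 455.
Total outcomes: 6! = 720.
Probability = 455/720 = 91/144.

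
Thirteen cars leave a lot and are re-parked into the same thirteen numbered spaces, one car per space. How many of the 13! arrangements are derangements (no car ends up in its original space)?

Use !n = (n-1)(!(n-1) + !(n-2)).
!13 = 12·(176214841 + 14684570) = 12·190899411 = 2290792932

2290792932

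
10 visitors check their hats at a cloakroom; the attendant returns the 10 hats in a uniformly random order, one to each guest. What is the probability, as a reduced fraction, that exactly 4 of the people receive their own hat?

53/3456

Favorable outcomes: C(10,4)·!6 = 210·265 = 55650.
Total outcomes: 10! = 3628800.
Probability = 55650/3628800 = 53/3456.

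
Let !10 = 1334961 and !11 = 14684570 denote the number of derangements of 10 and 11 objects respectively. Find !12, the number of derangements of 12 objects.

176214841

!12 = (12-1)·(!11 + !10) = 11·(14684570 + 1334961) = 11·16019531 = 176214841.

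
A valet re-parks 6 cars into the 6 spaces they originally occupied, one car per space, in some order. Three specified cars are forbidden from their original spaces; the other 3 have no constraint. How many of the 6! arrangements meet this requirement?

426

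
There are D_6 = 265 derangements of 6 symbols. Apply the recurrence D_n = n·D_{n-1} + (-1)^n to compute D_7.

D_7 = 7·265 - 1 = 1854.

1854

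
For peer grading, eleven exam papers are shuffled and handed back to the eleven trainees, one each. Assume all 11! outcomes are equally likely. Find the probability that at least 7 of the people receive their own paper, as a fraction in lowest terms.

839/9979200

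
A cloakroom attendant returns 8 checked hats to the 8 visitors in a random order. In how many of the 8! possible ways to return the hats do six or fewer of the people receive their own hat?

# with exactly i fixed is C(8,i)·!(8-i); sum over i=0..6:
  i=0: C(8,0)·!8 = 1·14833 = 14833
  i=1: C(8,1)·!7 = 8·1854 = 14832
  i=2: C(8,2)·!6 = 28·265 = 7420
  i=3: C(8,3)·!5 = 56·44 = 2464
  i=4: C(8,4)·!4 = 70·9 = 630
  i=5: C(8,5)·!3 = 56·2 = 112
  i=6: C(8,6)·!2 = 28·1 = 28
Total = 40319.

40319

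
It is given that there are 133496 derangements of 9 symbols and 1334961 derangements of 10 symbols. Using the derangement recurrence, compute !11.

14684570

!11 = (11-1)·(!10 + !9) = 10·(1334961 + 133496) = 10·1468457 = 14684570.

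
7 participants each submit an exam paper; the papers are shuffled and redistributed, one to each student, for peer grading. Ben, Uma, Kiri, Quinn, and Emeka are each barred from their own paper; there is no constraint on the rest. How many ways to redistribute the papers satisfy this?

Let A_j be the event that the j-th constrained one is fixed. By inclusion-exclusion over the 5 events:
Σ_{j=0}^{5} (-1)^j C(5,j)(7-j)!
= C(5,0)·7! - C(5,1)·6! + C(5,2)·5! - C(5,3)·4! + C(5,4)·3! - C(5,5)·2!
= 5040 - 3600 + 1200 - 240 + 30 - 2
= 2428

2428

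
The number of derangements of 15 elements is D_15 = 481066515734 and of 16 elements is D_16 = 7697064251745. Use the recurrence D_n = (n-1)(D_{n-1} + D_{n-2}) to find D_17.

130850092279664

D_17 = (17-1)·(D_16 + D_15) = 16·(7697064251745 + 481066515734) = 16·8178130767479 = 130850092279664.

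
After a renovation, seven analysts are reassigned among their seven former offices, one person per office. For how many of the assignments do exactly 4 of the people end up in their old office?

Choose which 4 of the 7 are fixed: C(7,4) = 35.
The other 3 form a derangement: !3 = 2.
Total: 35 × 2 = 70.

70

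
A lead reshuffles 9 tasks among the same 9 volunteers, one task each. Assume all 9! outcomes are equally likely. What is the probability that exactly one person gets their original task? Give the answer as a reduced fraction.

2119/5760

Favorable outcomes: C(9,1)·!8 = 9·14833 = 133497.
Total outcomes: 9! = 362880.
Probability = 133497/362880 = 2119/5760.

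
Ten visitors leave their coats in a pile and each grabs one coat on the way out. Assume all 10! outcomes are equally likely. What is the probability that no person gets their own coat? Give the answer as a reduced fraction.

16481/44800

Favorable outcomes: !10 = 1334961.
Total outcomes: 10! = 3628800.
Probability = 1334961/3628800 = 16481/44800.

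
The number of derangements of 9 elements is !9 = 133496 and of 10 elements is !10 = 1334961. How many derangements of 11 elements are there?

!11 = (11-1)·(!10 + !9) = 10·(1334961 + 133496) = 10·1468457 = 14684570.

14684570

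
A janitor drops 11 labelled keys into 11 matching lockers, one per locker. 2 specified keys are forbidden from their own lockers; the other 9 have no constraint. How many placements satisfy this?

33022080

Let A_j be the event that the j-th constrained one is fixed. By inclusion-exclusion over the 2 events:
Σ_{j=0}^{2} (-1)^j C(2,j)(11-j)!
= C(2,0)·11! - C(2,1)·10! + C(2,2)·9!
= 39916800 - 7257600 + 362880
= 33022080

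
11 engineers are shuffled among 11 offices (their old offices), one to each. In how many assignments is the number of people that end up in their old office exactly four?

611820

Choose which 4 of the 11 are fixed: C(11,4) = 330.
The other 7 form a derangement: !7 = 1854.
Total: 330 × 1854 = 611820.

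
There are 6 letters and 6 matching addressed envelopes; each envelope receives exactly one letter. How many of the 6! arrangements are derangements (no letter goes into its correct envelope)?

265

!6 = 6! · Σ_{k=0}^{6} (-1)^k/k!
= 6! - 6!/1! + 6!/2! - 6!/3! + 6!/4! - 6!/5! + 6!/6!
= 720 - 720 + 360 - 120 + 30 - 6 + 1
= 265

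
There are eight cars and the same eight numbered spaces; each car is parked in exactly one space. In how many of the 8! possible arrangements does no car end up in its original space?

14833

!8 = 8! · Σ_{k=0}^{8} (-1)^k/k!
= 8! - 8!/1! + 8!/2! - 8!/3! + 8!/4! - 8!/5! + 8!/6! - 8!/7! + 8!/8!
= 40320 - 40320 + 20160 - 6720 + 1680 - 336 + 56 - 8 + 1
= 14833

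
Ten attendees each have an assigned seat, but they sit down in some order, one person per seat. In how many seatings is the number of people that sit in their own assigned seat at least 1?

2293839

Sum C(10,i)·!(10-i) for i = 1..10:
  i=1: C(10,1)·!9 = 10·133496 = 1334960
  i=2: C(10,2)·!8 = 45·14833 = 667485
  i=3: C(10,3)·!7 = 120·1854 = 222480
  i=4: C(10,4)·!6 = 210·265 = 55650
  i=5: C(10,5)·!5 = 252·44 = 11088
  i=6: C(10,6)·!4 = 210·9 = 1890
  i=7: C(10,7)·!3 = 120·2 = 240
  i=8: C(10,8)·!2 = 45·1 = 45
  i=9: C(10,9)·!1 = 10·0 = 0
  i=10: C(10,10)·!0 = 1·1 = 1
Total = 2293839.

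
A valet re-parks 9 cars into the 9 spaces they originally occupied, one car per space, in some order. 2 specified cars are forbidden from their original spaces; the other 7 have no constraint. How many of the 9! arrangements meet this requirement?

287280

Let A_j be the event that the j-th constrained one is fixed. By inclusion-exclusion over the 2 events:
Σ_{j=0}^{2} (-1)^j C(2,j)(9-j)!
= C(2,0)·9! - C(2,1)·8! + C(2,2)·7!
= 362880 - 80640 + 5040
= 287280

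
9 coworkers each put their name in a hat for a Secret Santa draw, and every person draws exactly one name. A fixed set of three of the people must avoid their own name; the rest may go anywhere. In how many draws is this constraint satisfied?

256320

Let A_j be the event that the j-th constrained one is fixed. By inclusion-exclusion over the 3 events:
Σ_{j=0}^{3} (-1)^j C(3,j)(9-j)!
= C(3,0)·9! - C(3,1)·8! + C(3,2)·7! - C(3,3)·6!
= 362880 - 120960 + 15120 - 720
= 256320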